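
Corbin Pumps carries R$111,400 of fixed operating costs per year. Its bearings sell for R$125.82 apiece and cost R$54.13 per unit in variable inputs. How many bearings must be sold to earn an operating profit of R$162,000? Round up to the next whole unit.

Contribution margin per unit = R$125.82 − R$54.13 = R$71.69.
Units = (FC + target) / CM = (R$111,400 + R$162,000) / R$71.69 = 3,813.64, so 3,814 bearings.

3,814 bearings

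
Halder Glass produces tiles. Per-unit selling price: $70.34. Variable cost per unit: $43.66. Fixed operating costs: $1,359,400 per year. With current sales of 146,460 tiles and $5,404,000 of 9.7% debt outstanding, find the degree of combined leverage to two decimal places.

1.93

At 146,460 units, contribution = 146,460 × $26.68 = $3,907,552.80.
EBIT = $3,907,552.80 − $1,359,400 = $2,548,152.80. Interest = $524,188.00.
DOL = $3,907,552.80 ÷ $2,548,152.80 = 1.5335; DFL = $2,548,152.80 ÷ $2,023,964.80 = 1.2590.
DCL = DOL × DFL = 1.5335 × 1.2590 = 1.9307.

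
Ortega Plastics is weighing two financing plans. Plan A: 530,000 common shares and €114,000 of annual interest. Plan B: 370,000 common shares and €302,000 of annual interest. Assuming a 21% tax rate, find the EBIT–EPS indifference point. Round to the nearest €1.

€736,750

Set EPS_A = EPS_B: (EBIT − €114,000)(1 − 0.21) ÷ 530,000 = (EBIT − €302,000)(1 − 0.21) ÷ 370,000.
Cancelling (1 − t) and cross-multiplying: 370,000·(EBIT − 114,000) = 530,000·(EBIT − 302,000).
EBIT × (530,000 − 370,000) = 302,000 × 530,000 − 114,000 × 370,000 = 117,880,000,000, so EBIT = 117,880,000,000 ÷ 160,000 = 736,750.00.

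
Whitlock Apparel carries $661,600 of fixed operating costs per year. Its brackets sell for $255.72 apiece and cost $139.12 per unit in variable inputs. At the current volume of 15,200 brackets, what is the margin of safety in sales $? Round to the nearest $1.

Unit CM = price − variable cost = $255.72 − $139.12 = $116.60. Break-even units = $661,600 ÷ $116.60 = 5,674.10; break-even revenue = 5,674.10 × $255.72 = $1,450,980.72.
Actual sales revenue = 15,200 × $255.72 = $3,886,944.00.
Margin of safety = $3,886,944.00 − $1,450,980.72 = $2,435,963.

$2,435,963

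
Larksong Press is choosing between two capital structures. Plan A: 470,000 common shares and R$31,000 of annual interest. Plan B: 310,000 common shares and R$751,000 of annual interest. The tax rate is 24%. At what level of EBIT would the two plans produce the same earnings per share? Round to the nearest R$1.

At indifference, (EBIT − 31,000)(1 − t)/470,000 = (EBIT − 751,000)(1 − t)/310,000.
The (1 − t) factor cancels: (EBIT − 31,000) × 310,000 = (EBIT − 751,000) × 470,000.
EBIT × (470,000 − 310,000) = 751,000 × 470,000 − 31,000 × 310,000 = 343,360,000,000, so EBIT = 343,360,000,000 ÷ 160,000 = 2,146,000.00.

R$2,146,000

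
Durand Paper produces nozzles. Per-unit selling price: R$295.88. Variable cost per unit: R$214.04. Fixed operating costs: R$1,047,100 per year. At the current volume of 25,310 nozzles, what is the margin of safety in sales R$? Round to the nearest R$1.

R$3,703,093

Each unit contributes R$295.88 − R$214.04 = R$81.84. Break-even units = R$1,047,100 ÷ R$81.84 = 12,794.48; break-even revenue = 12,794.48 × R$295.88 = R$3,785,629.86.
Actual sales revenue = 25,310 × R$295.88 = R$7,488,722.80.
Margin of safety = R$7,488,722.80 − R$3,785,629.86 = R$3,703,093.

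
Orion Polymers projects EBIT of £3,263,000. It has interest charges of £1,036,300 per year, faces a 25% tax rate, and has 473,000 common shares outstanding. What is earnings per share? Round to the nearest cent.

Pre-tax income = £3,263,000 − £1,036,300.00 = £2,226,700.00.
Net income = £2,226,700.00 × (1 − 0.25) = £1,670,025.00.
Per share: £1,670,025.00 / 473,000 shares = £3.53.

£3.53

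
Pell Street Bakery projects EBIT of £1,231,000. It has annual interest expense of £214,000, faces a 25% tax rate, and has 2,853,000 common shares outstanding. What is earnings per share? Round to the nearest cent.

£0.27

Interest = £214,000.00, so EBT = £1,231,000 − £214,000.00 = £1,017,000.00.
Net income = £1,017,000.00 × (1 − 0.25) = £762,750.00.
EPS = £762,750.00 ÷ 2,853,000 = £0.27.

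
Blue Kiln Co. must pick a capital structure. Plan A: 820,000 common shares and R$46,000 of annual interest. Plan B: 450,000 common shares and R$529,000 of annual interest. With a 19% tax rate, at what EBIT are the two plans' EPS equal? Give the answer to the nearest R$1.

R$1,116,432

Set EPS_A = EPS_B: (EBIT − R$46,000)(1 − 0.19) ÷ 820,000 = (EBIT − R$529,000)(1 − 0.19) ÷ 450,000.
Cancelling (1 − t) and cross-multiplying: 450,000·(EBIT − 46,000) = 820,000·(EBIT − 529,000).
EBIT × (820,000 − 450,000) = 529,000 × 820,000 − 46,000 × 450,000 = 413,080,000,000, so EBIT = 413,080,000,000 ÷ 370,000 = 1,116,432.43.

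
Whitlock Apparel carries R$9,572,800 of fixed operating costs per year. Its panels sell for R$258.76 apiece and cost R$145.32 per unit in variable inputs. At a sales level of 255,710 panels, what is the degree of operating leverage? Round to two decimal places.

Total contribution margin = 255,710 × R$113.44 = R$29,007,742.40.
EBIT = R$29,007,742.40 − R$9,572,800 = R$19,434,942.40.
Degree of operating leverage = R$29,007,742.40 / R$19,434,942.40 = 1.4926.

1.49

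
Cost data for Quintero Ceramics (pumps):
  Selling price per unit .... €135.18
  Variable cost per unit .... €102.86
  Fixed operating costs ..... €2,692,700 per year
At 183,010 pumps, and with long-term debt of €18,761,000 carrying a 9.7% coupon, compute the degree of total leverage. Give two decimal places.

Total contribution margin = 183,010 × €32.32 = €5,914,883.20.
EBIT = €5,914,883.20 − €2,692,700 = €3,222,183.20. Interest = €1,819,817.00, so EBIT − I = €1,402,366.20.
Degree of total leverage = total CM / (EBIT − interest) = €5,914,883.20 / €1,402,366.20 = 4.2178.

4.22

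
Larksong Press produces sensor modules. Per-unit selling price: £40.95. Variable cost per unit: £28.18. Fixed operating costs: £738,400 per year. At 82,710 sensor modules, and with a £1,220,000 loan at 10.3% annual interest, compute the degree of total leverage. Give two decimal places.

Total contribution margin = 82,710 × £12.77 = £1,056,206.70.
Subtracting fixed costs: EBIT = £1,056,206.70 − £738,400 = £317,806.70. Interest = £125,660.00, so EBIT − I = £192,146.70.
DCL = contribution ÷ (EBIT − I) = £1,056,206.70 ÷ £192,146.70 = 5.4969.

5.50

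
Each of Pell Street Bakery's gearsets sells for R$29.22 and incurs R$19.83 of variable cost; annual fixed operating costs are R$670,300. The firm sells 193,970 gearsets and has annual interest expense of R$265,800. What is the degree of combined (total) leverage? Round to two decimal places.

2.06

Contribution at this volume is 193,970 × R$9.39 = R$1,821,378.30.
Subtracting fixed costs: EBIT = R$1,821,378.30 − R$670,300 = R$1,151,078.30. Interest = R$265,800.00.
DOL = R$1,821,378.30 ÷ R$1,151,078.30 = 1.5823; DFL = R$1,151,078.30 ÷ R$885,278.30 = 1.3002.
DCL = DOL × DFL = 1.5823 × 1.3002 = 2.0573.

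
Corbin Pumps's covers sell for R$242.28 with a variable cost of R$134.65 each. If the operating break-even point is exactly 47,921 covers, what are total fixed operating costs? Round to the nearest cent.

R$5,157,737.23

Contribution margin per unit = R$242.28 − R$134.65 = R$107.63.
Fixed costs = break-even units × CM = 47,921 × R$107.63 = R$5,157,737.23.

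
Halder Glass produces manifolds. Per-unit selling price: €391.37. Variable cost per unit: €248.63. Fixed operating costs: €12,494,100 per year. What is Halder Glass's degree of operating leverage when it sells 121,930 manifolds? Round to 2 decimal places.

Total contribution margin = 121,930 × €142.74 = €17,404,288.20.
Operating income = contribution − fixed costs = €17,404,288.20 − €12,494,100 = €4,910,188.20.
So DOL = total CM / EBIT = €17,404,288.20 / €4,910,188.20 = 3.5445.

3.54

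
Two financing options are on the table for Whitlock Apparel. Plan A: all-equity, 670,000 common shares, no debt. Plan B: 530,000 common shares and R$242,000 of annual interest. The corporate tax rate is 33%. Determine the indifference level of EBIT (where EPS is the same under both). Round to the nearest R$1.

At indifference, (EBIT − 0)(1 − t)/670,000 = (EBIT − 242,000)(1 − t)/530,000.
The (1 − t) factor cancels: (EBIT − 0) × 530,000 = (EBIT − 242,000) × 670,000.
EBIT × (670,000 − 530,000) = 242,000 × 670,000 − 0 × 530,000 = 162,140,000,000, so EBIT = 162,140,000,000 ÷ 140,000 = 1,158,142.86.

R$1,158,143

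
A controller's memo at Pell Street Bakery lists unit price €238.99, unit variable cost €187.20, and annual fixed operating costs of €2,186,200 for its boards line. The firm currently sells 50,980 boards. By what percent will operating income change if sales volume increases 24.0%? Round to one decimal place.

+139.6%

At 50,980 units, contribution = 50,980 × €51.79 = €2,640,254.20.
Subtracting fixed costs: EBIT = €2,640,254.20 − €2,186,200 = €454,054.20.
DOL = contribution ÷ EBIT = €2,640,254.20 ÷ €454,054.20 = 5.8148.
Operating income changes by 5.8148 × +24.0% = +139.6%.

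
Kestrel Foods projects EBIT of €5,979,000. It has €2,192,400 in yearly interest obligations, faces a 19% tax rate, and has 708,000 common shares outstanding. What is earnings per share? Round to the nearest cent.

Interest = €2,192,400.00, so EBT = €5,979,000 − €2,192,400.00 = €3,786,600.00.
After tax at 19%: net income = €3,786,600.00 × 0.81 = €3,067,146.00.
Per share: €3,067,146.00 / 708,000 shares = €4.33.

€4.33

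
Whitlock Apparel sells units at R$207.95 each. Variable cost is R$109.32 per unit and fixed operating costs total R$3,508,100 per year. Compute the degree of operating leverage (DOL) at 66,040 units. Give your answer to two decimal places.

2.17

At 66,040 units, contribution = 66,040 × R$98.63 = R$6,513,525.20.
Subtracting fixed costs: EBIT = R$6,513,525.20 − R$3,508,100 = R$3,005,425.20.
So DOL = total CM / EBIT = R$6,513,525.20 / R$3,005,425.20 = 2.1673.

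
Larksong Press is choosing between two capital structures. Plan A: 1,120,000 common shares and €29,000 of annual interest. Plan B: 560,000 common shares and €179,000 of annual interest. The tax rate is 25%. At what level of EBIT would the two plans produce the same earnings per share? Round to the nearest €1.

€329,000

Set EPS_A = EPS_B: (EBIT − €29,000)(1 − 0.25) ÷ 1,120,000 = (EBIT − €179,000)(1 − 0.25) ÷ 560,000.
Cancelling (1 − t) and cross-multiplying: 560,000·(EBIT − 29,000) = 1,120,000·(EBIT − 179,000).
Solving, EBIT = (179,000·1,120,000 − 29,000·560,000) / (1,120,000 − 560,000) = 184,240,000,000 / 560,000 = 329,000.00.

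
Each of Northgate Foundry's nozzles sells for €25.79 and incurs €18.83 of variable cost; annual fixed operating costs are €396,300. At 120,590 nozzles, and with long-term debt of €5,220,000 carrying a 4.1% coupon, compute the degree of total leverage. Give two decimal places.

3.67

Contribution at this volume is 120,590 × €6.96 = €839,306.40.
Subtracting fixed costs: EBIT = €839,306.40 − €396,300 = €443,006.40. Interest = €214,020.00.
DOL = €839,306.40 ÷ €443,006.40 = 1.8946; DFL = €443,006.40 ÷ €228,986.40 = 1.9346.
Combined leverage = 1.8946 × 1.9346 = 3.6653.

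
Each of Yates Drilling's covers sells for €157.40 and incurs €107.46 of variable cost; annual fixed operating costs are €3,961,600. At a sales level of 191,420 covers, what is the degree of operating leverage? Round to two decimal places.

At 191,420 units, contribution = 191,420 × €49.94 = €9,559,514.80.
Subtracting fixed costs: EBIT = €9,559,514.80 − €3,961,600 = €5,597,914.80.
Degree of operating leverage = €9,559,514.80 / €5,597,914.80 = 1.7077.

1.71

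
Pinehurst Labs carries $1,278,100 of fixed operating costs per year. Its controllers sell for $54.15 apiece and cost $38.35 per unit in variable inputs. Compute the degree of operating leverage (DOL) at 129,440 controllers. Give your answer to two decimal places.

At 129,440 units, contribution = 129,440 × $15.80 = $2,045,152.00.
EBIT = $2,045,152.00 − $1,278,100 = $767,052.00.
Degree of operating leverage = $2,045,152.00 / $767,052.00 = 2.6662.

2.67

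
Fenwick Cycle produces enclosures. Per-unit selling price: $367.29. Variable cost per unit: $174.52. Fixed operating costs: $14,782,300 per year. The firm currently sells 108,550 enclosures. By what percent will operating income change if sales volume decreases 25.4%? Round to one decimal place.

At 108,550 units, contribution = 108,550 × $192.77 = $20,925,183.50.
EBIT = $20,925,183.50 − $14,782,300 = $6,142,883.50.
Degree of operating leverage = $20,925,183.50 / $6,142,883.50 = 3.4064.
%ΔEBIT = DOL × %ΔSales = 3.4064 × -25.4% = -86.5%.

-86.5%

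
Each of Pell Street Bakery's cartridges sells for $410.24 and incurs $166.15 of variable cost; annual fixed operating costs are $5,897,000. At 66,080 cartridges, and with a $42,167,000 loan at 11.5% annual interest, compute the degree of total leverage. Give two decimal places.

3.00

Contribution at this volume is 66,080 × $244.09 = $16,129,467.20.
Operating income = contribution − fixed costs = $16,129,467.20 − $5,897,000 = $10,232,467.20. Interest = $4,849,205.00, so EBIT − I = $5,383,262.20.
Degree of total leverage = total CM / (EBIT − interest) = $16,129,467.20 / $5,383,262.20 = 2.9962.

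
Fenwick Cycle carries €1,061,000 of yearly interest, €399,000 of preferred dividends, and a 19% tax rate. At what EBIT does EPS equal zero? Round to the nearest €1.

Preferred dividends are paid after tax, so their pre-tax equivalent is €399,000 ÷ (1 − 0.19) = €492,592.59.
Financial break-even EBIT = interest + D_p ÷ (1 − t) = €1,061,000 + €492,592.59 = €1,553,592.59.

€1,553,593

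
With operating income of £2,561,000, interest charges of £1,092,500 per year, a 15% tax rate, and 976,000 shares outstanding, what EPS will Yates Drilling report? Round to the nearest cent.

£1.28

Interest = £1,092,500.00, so EBT = £2,561,000 − £1,092,500.00 = £1,468,500.00.
After tax at 15%: net income = £1,468,500.00 × 0.85 = £1,248,225.00.
EPS = £1,248,225.00 ÷ 976,000 = £1.28.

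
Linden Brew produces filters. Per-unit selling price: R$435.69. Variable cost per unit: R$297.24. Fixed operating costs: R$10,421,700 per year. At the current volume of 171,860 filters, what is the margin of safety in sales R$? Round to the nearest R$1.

R$42,081,508

Unit CM = price − variable cost = R$435.69 − R$297.24 = R$138.45. Break-even units = R$10,421,700 ÷ R$138.45 = 75,274.11; break-even revenue = 75,274.11 × R$435.69 = R$32,796,175.32.
Current sales = 171,860 × R$435.69 = R$74,877,683.40.
Margin of safety = R$74,877,683.40 − R$32,796,175.32 = R$42,081,508.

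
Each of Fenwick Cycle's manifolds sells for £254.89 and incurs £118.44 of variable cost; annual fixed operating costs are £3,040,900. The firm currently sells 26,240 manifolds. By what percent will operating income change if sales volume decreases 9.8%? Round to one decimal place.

At 26,240 units, contribution = 26,240 × £136.45 = £3,580,448.00.
Operating income = contribution − fixed costs = £3,580,448.00 − £3,040,900 = £539,548.00.
DOL = contribution ÷ EBIT = £3,580,448.00 ÷ £539,548.00 = 6.6360.
%ΔEBIT = DOL × %ΔSales = 6.6360 × -9.8% = -65.0%.

-65.0%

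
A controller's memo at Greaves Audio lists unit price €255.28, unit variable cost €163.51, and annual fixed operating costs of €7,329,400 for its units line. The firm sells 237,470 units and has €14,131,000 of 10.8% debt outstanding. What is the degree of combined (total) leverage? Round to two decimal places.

1.68

Total contribution margin = 237,470 × €91.77 = €21,792,621.90.
EBIT = €21,792,621.90 − €7,329,400 = €14,463,221.90. Interest = €1,526,148.00.
DOL = €21,792,621.90 ÷ €14,463,221.90 = 1.5068; DFL = €14,463,221.90 ÷ €12,937,073.90 = 1.1180.
Combined leverage = 1.5068 × 1.1180 = 1.6846.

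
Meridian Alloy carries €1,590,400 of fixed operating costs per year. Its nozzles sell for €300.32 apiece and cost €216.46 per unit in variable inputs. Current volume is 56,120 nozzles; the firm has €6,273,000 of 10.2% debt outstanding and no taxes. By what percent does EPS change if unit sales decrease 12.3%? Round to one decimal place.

Total contribution margin = 56,120 × €83.86 = €4,706,223.20.
Operating income = contribution − fixed costs = €4,706,223.20 − €1,590,400 = €3,115,823.20.
Interest = €639,846.00, so EBIT − I = €2,475,977.20.
Degree of combined leverage = contribution ÷ (EBIT − I) = €4,706,223.20 ÷ €2,475,977.20 = 1.9008.
EPS therefore changes by 1.9008 × (-12.3%) = -23.4%.

-23.4%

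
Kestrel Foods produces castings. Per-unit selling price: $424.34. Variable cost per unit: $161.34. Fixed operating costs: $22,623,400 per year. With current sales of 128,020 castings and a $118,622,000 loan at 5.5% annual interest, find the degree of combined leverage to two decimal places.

7.45

Total contribution margin = 128,020 × $263.00 = $33,669,260.00.
Subtracting fixed costs: EBIT = $33,669,260.00 − $22,623,400 = $11,045,860.00. Interest = $6,524,210.00.
DOL = $33,669,260.00 ÷ $11,045,860.00 = 3.0481; DFL = $11,045,860.00 ÷ $4,521,650.00 = 2.4429.
Combined leverage = 3.0481 × 2.4429 = 7.4462.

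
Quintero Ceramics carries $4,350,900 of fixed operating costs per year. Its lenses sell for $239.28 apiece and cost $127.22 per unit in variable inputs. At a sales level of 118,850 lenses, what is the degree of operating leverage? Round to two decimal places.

At 118,850 units, contribution = 118,850 × $112.06 = $13,318,331.00.
EBIT = $13,318,331.00 − $4,350,900 = $8,967,431.00.
DOL = contribution ÷ EBIT = $13,318,331.00 ÷ $8,967,431.00 = 1.4852.

1.49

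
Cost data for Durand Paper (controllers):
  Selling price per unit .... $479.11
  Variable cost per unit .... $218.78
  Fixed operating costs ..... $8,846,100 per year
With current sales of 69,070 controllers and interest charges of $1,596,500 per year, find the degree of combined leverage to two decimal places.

2.39

Total contribution margin = 69,070 × $260.33 = $17,980,993.10.
EBIT = $17,980,993.10 − $8,846,100 = $9,134,893.10. Interest = $1,596,500.00.
DOL = $17,980,993.10 ÷ $9,134,893.10 = 1.9684; DFL = $9,134,893.10 ÷ $7,538,393.10 = 1.2118.
Combined leverage = 1.9684 × 1.2118 = 2.3853.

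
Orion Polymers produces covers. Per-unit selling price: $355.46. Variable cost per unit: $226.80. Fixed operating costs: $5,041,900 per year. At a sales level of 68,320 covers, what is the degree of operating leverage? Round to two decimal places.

At 68,320 units, contribution = 68,320 × $128.66 = $8,790,051.20.
EBIT = $8,790,051.20 − $5,041,900 = $3,748,151.20.
Degree of operating leverage = $8,790,051.20 / $3,748,151.20 = 2.3452.

2.35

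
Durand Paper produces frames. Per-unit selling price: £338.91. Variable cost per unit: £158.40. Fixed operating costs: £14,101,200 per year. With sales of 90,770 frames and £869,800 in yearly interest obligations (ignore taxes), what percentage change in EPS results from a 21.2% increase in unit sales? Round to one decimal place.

Contribution at this volume is 90,770 × £180.51 = £16,384,892.70.
EBIT = £16,384,892.70 − £14,101,200 = £2,283,692.70.
Interest = £869,800.00, so EBIT − I = £1,413,892.70.
DCL = total CM / (EBIT − I) = £16,384,892.70 / £1,413,892.70 = 11.5885.
EPS therefore changes by 11.5885 × (+21.2%) = +245.7%.

+245.7%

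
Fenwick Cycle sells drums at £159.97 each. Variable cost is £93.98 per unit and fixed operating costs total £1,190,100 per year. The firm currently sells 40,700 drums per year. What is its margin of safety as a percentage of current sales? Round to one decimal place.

55.7%

Each unit contributes £159.97 − £93.98 = £65.99. Break-even units = £1,190,100 ÷ £65.99 = 18,034.55; break-even revenue = 18,034.55 × £159.97 = £2,884,987.07.
Actual sales revenue = 40,700 × £159.97 = £6,510,779.00.
Margin of safety = (£6,510,779.00 − £2,884,987.07) ÷ £6,510,779.00 = 55.7%.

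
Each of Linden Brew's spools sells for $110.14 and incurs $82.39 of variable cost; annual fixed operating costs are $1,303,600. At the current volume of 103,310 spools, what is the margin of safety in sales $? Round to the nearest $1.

$6,204,563

Unit CM = price − variable cost = $110.14 − $82.39 = $27.75. Break-even units = $1,303,600 ÷ $27.75 = 46,976.58; break-even revenue = 46,976.58 × $110.14 = $5,174,000.14.
Current sales = 103,310 × $110.14 = $11,378,563.40.
Margin of safety = $11,378,563.40 − $5,174,000.14 = $6,204,563.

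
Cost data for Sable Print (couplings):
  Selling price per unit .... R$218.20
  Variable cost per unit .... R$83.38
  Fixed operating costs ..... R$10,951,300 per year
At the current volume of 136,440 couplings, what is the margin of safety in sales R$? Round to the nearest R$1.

Each unit contributes R$218.20 − R$83.38 = R$134.82. Break-even units = R$10,951,300 ÷ R$134.82 = 81,229.05; break-even revenue = 81,229.05 × R$218.20 = R$17,724,177.87.
Actual sales revenue = 136,440 × R$218.20 = R$29,771,208.00.
Margin of safety = R$29,771,208.00 − R$17,724,177.87 = R$12,047,030.

R$12,047,030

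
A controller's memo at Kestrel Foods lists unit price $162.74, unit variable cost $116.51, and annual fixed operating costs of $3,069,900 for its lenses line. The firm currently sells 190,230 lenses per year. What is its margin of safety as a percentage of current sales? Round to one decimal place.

65.1%

Unit CM = price − variable cost = $162.74 − $116.51 = $46.23. Break-even units = $3,069,900 ÷ $46.23 = 66,404.93; break-even revenue = 66,404.93 × $162.74 = $10,806,738.61.
Actual sales revenue = 190,230 × $162.74 = $30,958,030.20.
Margin of safety = ($30,958,030.20 − $10,806,738.61) ÷ $30,958,030.20 = 65.1%.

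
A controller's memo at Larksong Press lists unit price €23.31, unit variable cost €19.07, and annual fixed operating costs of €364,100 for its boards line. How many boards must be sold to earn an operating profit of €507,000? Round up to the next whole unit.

Contribution margin per unit = €23.31 − €19.07 = €4.24.
Required volume = (fixed costs + target profit) ÷ CM = (€364,100 + €507,000) ÷ €4.24 = 205,448.11, so 205,449 boards.

205,449 boards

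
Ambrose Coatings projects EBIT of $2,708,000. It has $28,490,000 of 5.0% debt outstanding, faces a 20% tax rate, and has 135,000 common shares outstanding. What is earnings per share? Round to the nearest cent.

$7.61

Interest = $1,424,500.00, so EBT = $2,708,000 − $1,424,500.00 = $1,283,500.00.
After tax at 20%: net income = $1,283,500.00 × 0.80 = $1,026,800.00.
Per share: $1,026,800.00 / 135,000 shares = $7.61.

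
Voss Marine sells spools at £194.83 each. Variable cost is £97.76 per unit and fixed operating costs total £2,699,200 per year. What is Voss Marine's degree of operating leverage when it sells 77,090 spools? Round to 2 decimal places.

1.56

Total contribution margin = 77,090 × £97.07 = £7,483,126.30.
EBIT = £7,483,126.30 − £2,699,200 = £4,783,926.30.
Degree of operating leverage = £7,483,126.30 / £4,783,926.30 = 1.5642.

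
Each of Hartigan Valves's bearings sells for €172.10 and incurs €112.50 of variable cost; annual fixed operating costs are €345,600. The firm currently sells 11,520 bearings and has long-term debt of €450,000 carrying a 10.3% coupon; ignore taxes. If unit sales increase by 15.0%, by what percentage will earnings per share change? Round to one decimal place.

+35.0%

At 11,520 units, contribution = 11,520 × €59.60 = €686,592.00.
Operating income = contribution − fixed costs = €686,592.00 − €345,600 = €340,992.00.
After interest of €46,350.00, pre-tax earnings = €294,642.00.
Degree of combined leverage = contribution ÷ (EBIT − I) = €686,592.00 ÷ €294,642.00 = 2.3303.
EPS therefore changes by 2.3303 × (+15.0%) = +35.0%.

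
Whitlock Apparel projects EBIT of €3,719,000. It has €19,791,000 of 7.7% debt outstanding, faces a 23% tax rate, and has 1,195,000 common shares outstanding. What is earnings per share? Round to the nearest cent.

€1.41

Pre-tax income = €3,719,000 − €1,523,907.00 = €2,195,093.00.
After tax at 23%: net income = €2,195,093.00 × 0.77 = €1,690,221.61.
Per share: €1,690,221.61 / 1,195,000 shares = €1.41.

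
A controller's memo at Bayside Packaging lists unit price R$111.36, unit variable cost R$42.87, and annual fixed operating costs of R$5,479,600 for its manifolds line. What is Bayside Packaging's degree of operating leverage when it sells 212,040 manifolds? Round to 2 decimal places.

1.61

Contribution at this volume is 212,040 × R$68.49 = R$14,522,619.60.
EBIT = R$14,522,619.60 − R$5,479,600 = R$9,043,019.60.
DOL = contribution ÷ EBIT = R$14,522,619.60 ÷ R$9,043,019.60 = 1.6059.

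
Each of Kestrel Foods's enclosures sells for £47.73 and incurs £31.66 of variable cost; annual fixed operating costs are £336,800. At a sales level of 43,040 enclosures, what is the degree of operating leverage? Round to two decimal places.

1.95

Contribution at this volume is 43,040 × £16.07 = £691,652.80.
Operating income = contribution − fixed costs = £691,652.80 − £336,800 = £354,852.80.
DOL = contribution ÷ EBIT = £691,652.80 ÷ £354,852.80 = 1.9491.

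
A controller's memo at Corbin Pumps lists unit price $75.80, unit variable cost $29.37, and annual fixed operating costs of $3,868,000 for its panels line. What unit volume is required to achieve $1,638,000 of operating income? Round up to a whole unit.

Contribution margin per unit = $75.80 − $29.37 = $46.43.
Units = (FC + target) / CM = ($3,868,000 + $1,638,000) / $46.43 = 118,587.12, so 118,588 panels.

118,588 panels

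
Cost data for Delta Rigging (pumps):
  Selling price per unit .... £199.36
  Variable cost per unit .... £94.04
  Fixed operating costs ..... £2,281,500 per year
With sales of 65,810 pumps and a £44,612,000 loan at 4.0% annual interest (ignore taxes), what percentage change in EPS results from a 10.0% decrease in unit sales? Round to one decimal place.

-24.2%

Contribution at this volume is 65,810 × £105.32 = £6,931,109.20.
EBIT = £6,931,109.20 − £2,281,500 = £4,649,609.20.
Interest = £1,784,480.00, so EBIT − I = £2,865,129.20.
DCL = total CM / (EBIT − I) = £6,931,109.20 / £2,865,129.20 = 2.4191.
EPS therefore changes by 2.4191 × (-10.0%) = -24.2%.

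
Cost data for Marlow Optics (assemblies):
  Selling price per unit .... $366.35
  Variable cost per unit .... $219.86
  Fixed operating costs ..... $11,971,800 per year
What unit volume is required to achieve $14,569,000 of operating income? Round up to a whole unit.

181,179 assemblies

Each unit contributes $366.35 − $219.86 = $146.49.
Need Q such that Q × $146.49 − $11,971,800 = $14,569,000, i.e. Q = $26,540,800 / $146.49 = 181,178.24 → 181,179.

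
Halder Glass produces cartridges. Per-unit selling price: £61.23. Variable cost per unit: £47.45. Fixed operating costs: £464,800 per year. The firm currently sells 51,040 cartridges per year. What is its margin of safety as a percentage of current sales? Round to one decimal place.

33.9%

Unit CM = price − variable cost = £61.23 − £47.45 = £13.78. Break-even units = £464,800 ÷ £13.78 = 33,730.04; break-even revenue = 33,730.04 × £61.23 = £2,065,290.57.
Actual sales revenue = 51,040 × £61.23 = £3,125,179.20.
Margin of safety = (£3,125,179.20 − £2,065,290.57) ÷ £3,125,179.20 = 33.9%.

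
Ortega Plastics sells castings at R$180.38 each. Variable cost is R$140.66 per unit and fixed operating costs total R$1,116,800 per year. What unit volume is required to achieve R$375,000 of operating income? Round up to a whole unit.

Unit CM = price − variable cost = R$180.38 − R$140.66 = R$39.72.
Required volume = (fixed costs + target profit) ÷ CM = (R$1,116,800 + R$375,000) ÷ R$39.72 = 37,557.91, so 37,558 castings.

37,558 castings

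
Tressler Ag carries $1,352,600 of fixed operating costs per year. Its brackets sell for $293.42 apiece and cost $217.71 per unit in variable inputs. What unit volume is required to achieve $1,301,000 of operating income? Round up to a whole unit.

Unit CM = price − variable cost = $293.42 − $217.71 = $75.71.
Units = (FC + target) / CM = ($1,352,600 + $1,301,000) / $75.71 = 35,049.53, so 35,050 brackets.

35,050 brackets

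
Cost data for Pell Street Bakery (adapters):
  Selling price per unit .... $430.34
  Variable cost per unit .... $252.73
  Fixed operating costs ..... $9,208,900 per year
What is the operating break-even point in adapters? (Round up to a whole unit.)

Contribution margin per unit = $430.34 − $252.73 = $177.61.
Break-even Q = $9,208,900 / $177.61 = 51,848.99 → 51,849 adapters.

51,849 adapters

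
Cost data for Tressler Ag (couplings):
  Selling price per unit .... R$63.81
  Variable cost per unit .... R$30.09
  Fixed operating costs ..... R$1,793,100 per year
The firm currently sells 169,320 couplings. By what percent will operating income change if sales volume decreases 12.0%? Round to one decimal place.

-17.5%

Contribution at this volume is 169,320 × R$33.72 = R$5,709,470.40.
Operating income = contribution − fixed costs = R$5,709,470.40 − R$1,793,100 = R$3,916,370.40.
DOL = contribution ÷ EBIT = R$5,709,470.40 ÷ R$3,916,370.40 = 1.4578.
%ΔEBIT = DOL × %ΔSales = 1.4578 × -12.0% = -17.5%.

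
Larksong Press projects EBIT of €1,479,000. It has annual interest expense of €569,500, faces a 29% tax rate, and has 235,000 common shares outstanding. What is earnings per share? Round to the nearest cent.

Interest = €569,500.00, so EBT = €1,479,000 − €569,500.00 = €909,500.00.
Net income = €909,500.00 × (1 − 0.29) = €645,745.00.
EPS = €645,745.00 ÷ 235,000 = €2.75.

€2.75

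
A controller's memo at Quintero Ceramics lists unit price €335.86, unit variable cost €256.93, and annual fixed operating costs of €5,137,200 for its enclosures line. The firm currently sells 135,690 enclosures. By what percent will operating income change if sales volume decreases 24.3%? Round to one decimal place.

Total contribution margin = 135,690 × €78.93 = €10,710,011.70.
Subtracting fixed costs: EBIT = €10,710,011.70 − €5,137,200 = €5,572,811.70.
Degree of operating leverage = €10,710,011.70 / €5,572,811.70 = 1.9218.
Operating income changes by 1.9218 × -24.3% = -46.7%.

-46.7%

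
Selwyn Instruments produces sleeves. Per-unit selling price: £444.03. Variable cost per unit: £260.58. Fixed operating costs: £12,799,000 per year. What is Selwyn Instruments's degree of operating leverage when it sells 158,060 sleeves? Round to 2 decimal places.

1.79

Contribution at this volume is 158,060 × £183.45 = £28,996,107.00.
Subtracting fixed costs: EBIT = £28,996,107.00 − £12,799,000 = £16,197,107.00.
So DOL = total CM / EBIT = £28,996,107.00 / £16,197,107.00 = 1.7902.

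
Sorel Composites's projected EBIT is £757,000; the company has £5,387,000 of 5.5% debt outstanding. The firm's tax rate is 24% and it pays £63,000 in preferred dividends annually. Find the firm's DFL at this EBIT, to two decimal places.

Interest = £296,285.00.
Pre-tax preferred-dividend burden = £63,000 ÷ (1 − 0.24) = £82,894.74.
DFL = EBIT ÷ [EBIT − I − D_p/(1−t)] = £757,000 ÷ [£757,000 − £296,285.00 − £82,894.74] = £757,000 ÷ £377,820.26 = 2.0036.

2.00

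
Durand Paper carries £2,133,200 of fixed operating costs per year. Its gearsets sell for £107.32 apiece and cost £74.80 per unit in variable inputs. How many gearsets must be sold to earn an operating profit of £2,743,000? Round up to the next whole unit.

Contribution margin per unit = £107.32 − £74.80 = £32.52.
Need Q such that Q × £32.52 − £2,133,200 = £2,743,000, i.e. Q = £4,876,200 / £32.52 = 149,944.65 → 149,945.

149,945 gearsets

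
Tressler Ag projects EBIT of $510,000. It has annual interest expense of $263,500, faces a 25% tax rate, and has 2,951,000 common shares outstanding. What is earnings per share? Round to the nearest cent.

$0.06

Pre-tax income = $510,000 − $263,500.00 = $246,500.00.
Net income = $246,500.00 × (1 − 0.25) = $184,875.00.
EPS = $184,875.00 ÷ 2,951,000 = $0.06.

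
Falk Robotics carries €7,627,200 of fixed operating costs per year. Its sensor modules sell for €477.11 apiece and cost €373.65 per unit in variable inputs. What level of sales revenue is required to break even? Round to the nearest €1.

CM per unit = €477.11 − €373.65 = €103.46; CM ratio = €103.46 / €477.11 = 0.2168.
Break-even sales = FC ÷ CM ratio = €7,627,200 × €477.11 / €103.46 = €35,173,143.

€35,173,143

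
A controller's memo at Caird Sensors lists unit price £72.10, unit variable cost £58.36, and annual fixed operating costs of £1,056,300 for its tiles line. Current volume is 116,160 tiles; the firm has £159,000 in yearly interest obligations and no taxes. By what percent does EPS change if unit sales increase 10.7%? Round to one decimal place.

Contribution at this volume is 116,160 × £13.74 = £1,596,038.40.
EBIT = £1,596,038.40 − £1,056,300 = £539,738.40.
Interest = £159,000.00, so EBIT − I = £380,738.40.
DCL = total CM / (EBIT − I) = £1,596,038.40 / £380,738.40 = 4.1920.
EPS therefore changes by 4.1920 × (+10.7%) = +44.9%.

+44.9%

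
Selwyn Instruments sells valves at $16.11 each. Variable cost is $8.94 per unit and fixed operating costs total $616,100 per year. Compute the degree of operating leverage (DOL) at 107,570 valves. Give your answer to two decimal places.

4.97

At 107,570 units, contribution = 107,570 × $7.17 = $771,276.90.
EBIT = $771,276.90 − $616,100 = $155,176.90.
Degree of operating leverage = $771,276.90 / $155,176.90 = 4.9703.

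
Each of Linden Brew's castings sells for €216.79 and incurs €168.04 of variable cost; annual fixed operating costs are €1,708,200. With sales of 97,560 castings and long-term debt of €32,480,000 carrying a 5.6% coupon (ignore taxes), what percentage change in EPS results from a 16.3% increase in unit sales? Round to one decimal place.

+63.1%

Total contribution margin = 97,560 × €48.75 = €4,756,050.00.
Subtracting fixed costs: EBIT = €4,756,050.00 − €1,708,200 = €3,047,850.00.
Interest = €1,818,880.00, so EBIT − I = €1,228,970.00.
DCL = total CM / (EBIT − I) = €4,756,050.00 / €1,228,970.00 = 3.8699.
EPS therefore changes by 3.8699 × (+16.3%) = +63.1%.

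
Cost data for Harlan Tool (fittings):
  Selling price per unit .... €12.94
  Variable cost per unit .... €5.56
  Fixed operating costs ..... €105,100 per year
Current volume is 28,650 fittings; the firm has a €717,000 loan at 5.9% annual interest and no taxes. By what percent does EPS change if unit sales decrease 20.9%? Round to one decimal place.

Contribution at this volume is 28,650 × €7.38 = €211,437.00.
Operating income = contribution − fixed costs = €211,437.00 − €105,100 = €106,337.00.
After interest of €42,303.00, pre-tax earnings = €64,034.00.
DCL = total CM / (EBIT − I) = €211,437.00 / €64,034.00 = 3.3019.
EPS therefore changes by 3.3019 × (-20.9%) = -69.0%.

-69.0%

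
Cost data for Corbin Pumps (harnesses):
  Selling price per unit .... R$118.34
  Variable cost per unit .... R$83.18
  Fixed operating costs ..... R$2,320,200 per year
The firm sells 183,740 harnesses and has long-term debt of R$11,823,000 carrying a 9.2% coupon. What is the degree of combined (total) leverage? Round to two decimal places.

2.12

Contribution at this volume is 183,740 × R$35.16 = R$6,460,298.40.
Operating income = contribution − fixed costs = R$6,460,298.40 − R$2,320,200 = R$4,140,098.40. Interest = R$1,087,716.00, so EBIT − I = R$3,052,382.40.
DCL = contribution ÷ (EBIT − I) = R$6,460,298.40 ÷ R$3,052,382.40 = 2.1165.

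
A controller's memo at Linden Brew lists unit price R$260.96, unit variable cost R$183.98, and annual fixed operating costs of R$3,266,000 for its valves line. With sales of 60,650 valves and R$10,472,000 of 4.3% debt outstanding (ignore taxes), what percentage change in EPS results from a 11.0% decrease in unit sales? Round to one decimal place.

-53.9%

At 60,650 units, contribution = 60,650 × R$76.98 = R$4,668,837.00.
Operating income = contribution − fixed costs = R$4,668,837.00 − R$3,266,000 = R$1,402,837.00.
Interest = R$450,296.00, so EBIT − I = R$952,541.00.
Degree of combined leverage = contribution ÷ (EBIT − I) = R$4,668,837.00 ÷ R$952,541.00 = 4.9015.
%ΔEPS = DCL × %ΔSales = 4.9015 × -11.0% = -53.9%.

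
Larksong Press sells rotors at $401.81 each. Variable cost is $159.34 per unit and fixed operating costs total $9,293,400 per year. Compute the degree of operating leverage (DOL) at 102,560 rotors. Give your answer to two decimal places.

1.60

Total contribution margin = 102,560 × $242.47 = $24,867,723.20.
Operating income = contribution − fixed costs = $24,867,723.20 − $9,293,400 = $15,574,323.20.
Degree of operating leverage = $24,867,723.20 / $15,574,323.20 = 1.5967.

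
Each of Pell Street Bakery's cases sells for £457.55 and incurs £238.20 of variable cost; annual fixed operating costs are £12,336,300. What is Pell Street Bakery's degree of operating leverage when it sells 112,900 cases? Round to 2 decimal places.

1.99

Contribution at this volume is 112,900 × £219.35 = £24,764,615.00.
Operating income = contribution − fixed costs = £24,764,615.00 − £12,336,300 = £12,428,315.00.
Degree of operating leverage = £24,764,615.00 / £12,428,315.00 = 1.9926.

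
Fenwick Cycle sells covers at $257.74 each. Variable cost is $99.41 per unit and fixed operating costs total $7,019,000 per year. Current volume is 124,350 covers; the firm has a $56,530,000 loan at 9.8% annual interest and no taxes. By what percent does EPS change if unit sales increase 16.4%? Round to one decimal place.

+45.3%

Total contribution margin = 124,350 × $158.33 = $19,688,335.50.
Subtracting fixed costs: EBIT = $19,688,335.50 − $7,019,000 = $12,669,335.50.
After interest of $5,539,940.00, pre-tax earnings = $7,129,395.50.
DCL = total CM / (EBIT − I) = $19,688,335.50 / $7,129,395.50 = 2.7616.
EPS therefore changes by 2.7616 × (+16.4%) = +45.3%.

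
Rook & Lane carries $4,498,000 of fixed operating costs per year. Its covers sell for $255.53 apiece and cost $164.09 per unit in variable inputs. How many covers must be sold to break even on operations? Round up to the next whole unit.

Each unit contributes $255.53 − $164.09 = $91.44.
Break-even volume = fixed costs ÷ CM per unit = $4,498,000 ÷ $91.44 = 49,190.73, so 49,191 covers.

49,191 covers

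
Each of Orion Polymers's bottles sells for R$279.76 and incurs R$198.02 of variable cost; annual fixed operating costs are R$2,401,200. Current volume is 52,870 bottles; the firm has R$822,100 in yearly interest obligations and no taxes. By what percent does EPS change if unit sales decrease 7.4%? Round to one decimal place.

Total contribution margin = 52,870 × R$81.74 = R$4,321,593.80.
Subtracting fixed costs: EBIT = R$4,321,593.80 − R$2,401,200 = R$1,920,393.80.
After interest of R$822,100.00, pre-tax earnings = R$1,098,293.80.
Degree of combined leverage = contribution ÷ (EBIT − I) = R$4,321,593.80 ÷ R$1,098,293.80 = 3.9348.
EPS therefore changes by 3.9348 × (-7.4%) = -29.1%.

-29.1%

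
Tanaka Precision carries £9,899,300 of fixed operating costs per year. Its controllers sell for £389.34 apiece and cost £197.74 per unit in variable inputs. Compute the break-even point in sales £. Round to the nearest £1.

£20,115,832

CM per unit = £389.34 − £197.74 = £191.60; CM ratio = £191.60 / £389.34 = 0.4921.
Break-even sales = FC ÷ CM ratio = £9,899,300 × £389.34 / £191.60 = £20,115,832.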